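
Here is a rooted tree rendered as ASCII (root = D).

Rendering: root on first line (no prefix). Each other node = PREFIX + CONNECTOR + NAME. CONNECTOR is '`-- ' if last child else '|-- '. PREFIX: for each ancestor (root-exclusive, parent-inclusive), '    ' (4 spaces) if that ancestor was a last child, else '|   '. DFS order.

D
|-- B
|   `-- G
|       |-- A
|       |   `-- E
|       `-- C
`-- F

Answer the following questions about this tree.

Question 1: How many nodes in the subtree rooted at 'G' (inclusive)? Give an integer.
Answer: 4

Derivation:
Subtree rooted at G contains: A, C, E, G
Count = 4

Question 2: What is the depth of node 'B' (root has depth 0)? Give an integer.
Path from root to B: D -> B
Depth = number of edges = 1

Answer: 1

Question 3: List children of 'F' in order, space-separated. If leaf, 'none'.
Node F's children (from adjacency): (leaf)

Answer: none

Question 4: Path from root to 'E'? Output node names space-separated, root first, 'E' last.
Answer: D B G A E

Derivation:
Walk down from root: D -> B -> G -> A -> E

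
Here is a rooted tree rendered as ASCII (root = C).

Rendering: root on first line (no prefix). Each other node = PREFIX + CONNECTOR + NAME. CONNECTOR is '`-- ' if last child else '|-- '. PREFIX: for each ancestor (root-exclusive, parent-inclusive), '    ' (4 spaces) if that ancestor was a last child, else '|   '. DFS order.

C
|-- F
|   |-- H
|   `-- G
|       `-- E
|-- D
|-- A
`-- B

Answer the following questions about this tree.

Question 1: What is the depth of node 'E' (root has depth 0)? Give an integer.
Path from root to E: C -> F -> G -> E
Depth = number of edges = 3

Answer: 3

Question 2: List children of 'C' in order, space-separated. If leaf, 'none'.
Answer: F D A B

Derivation:
Node C's children (from adjacency): F, D, A, B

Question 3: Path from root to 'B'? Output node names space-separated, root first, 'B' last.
Answer: C B

Derivation:
Walk down from root: C -> B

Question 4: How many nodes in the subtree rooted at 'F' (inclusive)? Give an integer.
Answer: 4

Derivation:
Subtree rooted at F contains: E, F, G, H
Count = 4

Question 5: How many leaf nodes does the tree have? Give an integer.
Answer: 5

Derivation:
Leaves (nodes with no children): A, B, D, E, H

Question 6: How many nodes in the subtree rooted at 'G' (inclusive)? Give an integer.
Answer: 2

Derivation:
Subtree rooted at G contains: E, G
Count = 2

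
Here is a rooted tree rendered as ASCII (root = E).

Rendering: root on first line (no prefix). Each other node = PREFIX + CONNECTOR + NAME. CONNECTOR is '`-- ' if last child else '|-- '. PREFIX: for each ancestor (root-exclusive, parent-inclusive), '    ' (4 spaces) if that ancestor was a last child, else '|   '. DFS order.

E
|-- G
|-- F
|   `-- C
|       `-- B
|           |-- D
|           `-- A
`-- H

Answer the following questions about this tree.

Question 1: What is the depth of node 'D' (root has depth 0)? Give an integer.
Path from root to D: E -> F -> C -> B -> D
Depth = number of edges = 4

Answer: 4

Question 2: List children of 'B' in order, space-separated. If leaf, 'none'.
Answer: D A

Derivation:
Node B's children (from adjacency): D, A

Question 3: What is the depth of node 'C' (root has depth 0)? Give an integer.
Path from root to C: E -> F -> C
Depth = number of edges = 2

Answer: 2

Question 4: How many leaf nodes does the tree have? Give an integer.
Leaves (nodes with no children): A, D, G, H

Answer: 4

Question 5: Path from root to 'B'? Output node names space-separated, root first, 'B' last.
Answer: E F C B

Derivation:
Walk down from root: E -> F -> C -> B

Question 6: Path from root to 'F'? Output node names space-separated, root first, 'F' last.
Answer: E F

Derivation:
Walk down from root: E -> F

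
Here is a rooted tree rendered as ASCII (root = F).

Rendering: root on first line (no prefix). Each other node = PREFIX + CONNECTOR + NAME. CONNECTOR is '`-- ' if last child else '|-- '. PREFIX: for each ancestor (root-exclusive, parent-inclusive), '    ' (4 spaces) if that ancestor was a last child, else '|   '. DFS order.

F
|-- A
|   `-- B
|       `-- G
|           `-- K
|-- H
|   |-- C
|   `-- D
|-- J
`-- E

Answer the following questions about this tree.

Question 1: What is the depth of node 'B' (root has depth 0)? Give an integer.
Path from root to B: F -> A -> B
Depth = number of edges = 2

Answer: 2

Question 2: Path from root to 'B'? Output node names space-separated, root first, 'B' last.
Answer: F A B

Derivation:
Walk down from root: F -> A -> B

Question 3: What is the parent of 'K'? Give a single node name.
Scan adjacency: K appears as child of G

Answer: G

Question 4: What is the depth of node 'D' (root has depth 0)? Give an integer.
Answer: 2

Derivation:
Path from root to D: F -> H -> D
Depth = number of edges = 2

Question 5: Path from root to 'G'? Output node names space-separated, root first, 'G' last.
Walk down from root: F -> A -> B -> G

Answer: F A B G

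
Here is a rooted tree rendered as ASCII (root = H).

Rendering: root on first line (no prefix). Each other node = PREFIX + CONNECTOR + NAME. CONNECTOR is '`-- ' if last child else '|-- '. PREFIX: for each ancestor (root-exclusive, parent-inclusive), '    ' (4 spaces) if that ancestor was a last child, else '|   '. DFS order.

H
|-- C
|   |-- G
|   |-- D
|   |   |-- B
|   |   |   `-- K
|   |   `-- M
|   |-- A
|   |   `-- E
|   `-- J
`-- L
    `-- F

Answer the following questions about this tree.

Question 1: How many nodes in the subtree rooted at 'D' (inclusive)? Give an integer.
Answer: 4

Derivation:
Subtree rooted at D contains: B, D, K, M
Count = 4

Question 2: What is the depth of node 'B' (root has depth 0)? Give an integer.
Answer: 3

Derivation:
Path from root to B: H -> C -> D -> B
Depth = number of edges = 3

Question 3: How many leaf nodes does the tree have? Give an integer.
Leaves (nodes with no children): E, F, G, J, K, M

Answer: 6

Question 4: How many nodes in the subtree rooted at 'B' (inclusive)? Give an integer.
Answer: 2

Derivation:
Subtree rooted at B contains: B, K
Count = 2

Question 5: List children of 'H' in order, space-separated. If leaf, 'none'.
Node H's children (from adjacency): C, L

Answer: C L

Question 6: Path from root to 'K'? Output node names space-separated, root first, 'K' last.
Answer: H C D B K

Derivation:
Walk down from root: H -> C -> D -> B -> K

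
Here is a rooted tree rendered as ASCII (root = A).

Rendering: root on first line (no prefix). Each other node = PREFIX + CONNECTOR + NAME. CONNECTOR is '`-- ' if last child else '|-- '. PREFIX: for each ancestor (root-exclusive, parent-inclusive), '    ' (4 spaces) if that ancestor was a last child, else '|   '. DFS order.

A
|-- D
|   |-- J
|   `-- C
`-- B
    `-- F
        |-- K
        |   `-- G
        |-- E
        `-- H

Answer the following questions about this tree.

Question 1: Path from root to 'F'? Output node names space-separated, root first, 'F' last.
Answer: A B F

Derivation:
Walk down from root: A -> B -> F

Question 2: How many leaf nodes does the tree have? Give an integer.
Answer: 5

Derivation:
Leaves (nodes with no children): C, E, G, H, J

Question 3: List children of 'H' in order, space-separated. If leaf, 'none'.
Answer: none

Derivation:
Node H's children (from adjacency): (leaf)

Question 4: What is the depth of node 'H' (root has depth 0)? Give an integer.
Answer: 3

Derivation:
Path from root to H: A -> B -> F -> H
Depth = number of edges = 3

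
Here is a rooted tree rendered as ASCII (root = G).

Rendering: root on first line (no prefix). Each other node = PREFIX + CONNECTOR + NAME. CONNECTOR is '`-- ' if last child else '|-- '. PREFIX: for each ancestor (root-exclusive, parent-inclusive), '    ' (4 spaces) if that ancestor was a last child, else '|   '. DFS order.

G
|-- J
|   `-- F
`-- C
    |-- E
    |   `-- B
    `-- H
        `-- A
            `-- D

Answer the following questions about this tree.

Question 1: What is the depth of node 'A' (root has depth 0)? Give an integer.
Path from root to A: G -> C -> H -> A
Depth = number of edges = 3

Answer: 3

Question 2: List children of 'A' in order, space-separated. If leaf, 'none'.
Node A's children (from adjacency): D

Answer: D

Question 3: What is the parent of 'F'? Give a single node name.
Answer: J

Derivation:
Scan adjacency: F appears as child of J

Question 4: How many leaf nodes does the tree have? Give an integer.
Leaves (nodes with no children): B, D, F

Answer: 3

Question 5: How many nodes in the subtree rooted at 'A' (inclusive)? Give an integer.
Answer: 2

Derivation:
Subtree rooted at A contains: A, D
Count = 2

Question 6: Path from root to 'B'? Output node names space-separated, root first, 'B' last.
Answer: G C E B

Derivation:
Walk down from root: G -> C -> E -> B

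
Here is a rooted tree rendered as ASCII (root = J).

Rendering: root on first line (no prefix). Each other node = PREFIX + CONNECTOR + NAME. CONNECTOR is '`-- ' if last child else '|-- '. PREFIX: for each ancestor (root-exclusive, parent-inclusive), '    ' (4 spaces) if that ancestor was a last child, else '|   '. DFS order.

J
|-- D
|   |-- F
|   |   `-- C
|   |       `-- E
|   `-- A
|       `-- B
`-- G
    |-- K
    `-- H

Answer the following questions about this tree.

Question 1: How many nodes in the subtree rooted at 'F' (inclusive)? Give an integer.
Subtree rooted at F contains: C, E, F
Count = 3

Answer: 3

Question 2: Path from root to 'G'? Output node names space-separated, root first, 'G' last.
Walk down from root: J -> G

Answer: J G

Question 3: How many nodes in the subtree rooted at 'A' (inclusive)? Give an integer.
Subtree rooted at A contains: A, B
Count = 2

Answer: 2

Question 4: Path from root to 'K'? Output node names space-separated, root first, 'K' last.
Answer: J G K

Derivation:
Walk down from root: J -> G -> K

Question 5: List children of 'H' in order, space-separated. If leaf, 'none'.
Answer: none

Derivation:
Node H's children (from adjacency): (leaf)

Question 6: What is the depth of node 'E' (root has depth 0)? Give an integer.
Path from root to E: J -> D -> F -> C -> E
Depth = number of edges = 4

Answer: 4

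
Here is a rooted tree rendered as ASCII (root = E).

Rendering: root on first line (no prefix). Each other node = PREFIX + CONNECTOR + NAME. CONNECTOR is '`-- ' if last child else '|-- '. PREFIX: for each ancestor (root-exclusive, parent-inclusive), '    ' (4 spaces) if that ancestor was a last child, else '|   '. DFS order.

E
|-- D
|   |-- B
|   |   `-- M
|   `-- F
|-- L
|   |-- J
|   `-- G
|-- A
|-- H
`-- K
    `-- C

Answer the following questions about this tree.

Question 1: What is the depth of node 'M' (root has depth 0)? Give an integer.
Answer: 3

Derivation:
Path from root to M: E -> D -> B -> M
Depth = number of edges = 3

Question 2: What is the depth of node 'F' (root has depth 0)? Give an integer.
Answer: 2

Derivation:
Path from root to F: E -> D -> F
Depth = number of edges = 2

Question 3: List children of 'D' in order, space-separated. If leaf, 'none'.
Node D's children (from adjacency): B, F

Answer: B F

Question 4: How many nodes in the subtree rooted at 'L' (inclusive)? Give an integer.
Answer: 3

Derivation:
Subtree rooted at L contains: G, J, L
Count = 3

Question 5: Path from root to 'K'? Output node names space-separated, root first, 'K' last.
Walk down from root: E -> K

Answer: E K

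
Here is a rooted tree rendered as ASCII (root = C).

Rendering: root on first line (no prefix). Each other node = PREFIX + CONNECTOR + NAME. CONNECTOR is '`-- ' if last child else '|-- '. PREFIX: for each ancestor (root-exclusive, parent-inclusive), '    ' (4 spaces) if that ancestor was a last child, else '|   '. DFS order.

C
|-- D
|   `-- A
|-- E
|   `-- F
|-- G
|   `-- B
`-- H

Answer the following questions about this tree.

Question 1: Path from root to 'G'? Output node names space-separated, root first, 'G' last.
Walk down from root: C -> G

Answer: C G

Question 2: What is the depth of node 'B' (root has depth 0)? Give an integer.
Answer: 2

Derivation:
Path from root to B: C -> G -> B
Depth = number of edges = 2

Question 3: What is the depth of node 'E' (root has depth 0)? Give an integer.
Answer: 1

Derivation:
Path from root to E: C -> E
Depth = number of edges = 1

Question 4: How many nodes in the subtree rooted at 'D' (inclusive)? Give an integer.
Answer: 2

Derivation:
Subtree rooted at D contains: A, D
Count = 2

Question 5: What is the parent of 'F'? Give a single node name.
Answer: E

Derivation:
Scan adjacency: F appears as child of E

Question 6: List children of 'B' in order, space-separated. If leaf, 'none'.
Answer: none

Derivation:
Node B's children (from adjacency): (leaf)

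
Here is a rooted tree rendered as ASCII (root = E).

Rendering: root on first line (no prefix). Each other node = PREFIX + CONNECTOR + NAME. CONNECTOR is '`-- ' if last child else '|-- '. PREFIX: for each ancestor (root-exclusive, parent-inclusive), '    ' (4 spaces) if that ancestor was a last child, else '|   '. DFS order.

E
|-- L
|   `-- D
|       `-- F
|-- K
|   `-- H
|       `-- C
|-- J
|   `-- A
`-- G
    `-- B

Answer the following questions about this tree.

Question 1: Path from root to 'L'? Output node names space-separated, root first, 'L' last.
Walk down from root: E -> L

Answer: E L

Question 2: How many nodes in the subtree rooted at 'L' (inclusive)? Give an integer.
Answer: 3

Derivation:
Subtree rooted at L contains: D, F, L
Count = 3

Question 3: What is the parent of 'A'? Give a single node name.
Answer: J

Derivation:
Scan adjacency: A appears as child of J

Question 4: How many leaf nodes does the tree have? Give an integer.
Answer: 4

Derivation:
Leaves (nodes with no children): A, B, C, F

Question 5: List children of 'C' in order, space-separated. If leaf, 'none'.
Answer: none

Derivation:
Node C's children (from adjacency): (leaf)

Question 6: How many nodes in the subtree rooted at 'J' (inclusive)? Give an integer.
Answer: 2

Derivation:
Subtree rooted at J contains: A, J
Count = 2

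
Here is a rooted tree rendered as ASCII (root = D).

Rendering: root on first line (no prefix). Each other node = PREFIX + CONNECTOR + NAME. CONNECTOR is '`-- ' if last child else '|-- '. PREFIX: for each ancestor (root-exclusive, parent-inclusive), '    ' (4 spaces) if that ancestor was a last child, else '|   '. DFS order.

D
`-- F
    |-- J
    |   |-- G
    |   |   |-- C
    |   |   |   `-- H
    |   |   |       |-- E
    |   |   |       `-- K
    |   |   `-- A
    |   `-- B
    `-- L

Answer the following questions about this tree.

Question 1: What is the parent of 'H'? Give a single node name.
Scan adjacency: H appears as child of C

Answer: C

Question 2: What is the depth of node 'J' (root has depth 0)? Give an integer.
Path from root to J: D -> F -> J
Depth = number of edges = 2

Answer: 2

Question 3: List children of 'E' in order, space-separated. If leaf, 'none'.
Node E's children (from adjacency): (leaf)

Answer: none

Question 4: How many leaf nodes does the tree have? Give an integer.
Answer: 5

Derivation:
Leaves (nodes with no children): A, B, E, K, L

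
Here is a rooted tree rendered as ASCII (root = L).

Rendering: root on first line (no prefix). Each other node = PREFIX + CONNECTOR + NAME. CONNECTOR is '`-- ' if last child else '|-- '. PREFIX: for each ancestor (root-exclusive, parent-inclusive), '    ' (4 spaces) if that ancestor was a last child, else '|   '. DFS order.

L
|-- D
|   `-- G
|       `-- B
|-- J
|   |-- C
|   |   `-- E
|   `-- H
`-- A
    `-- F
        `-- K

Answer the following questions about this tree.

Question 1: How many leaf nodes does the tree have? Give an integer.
Leaves (nodes with no children): B, E, H, K

Answer: 4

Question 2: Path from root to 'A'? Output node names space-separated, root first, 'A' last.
Walk down from root: L -> A

Answer: L A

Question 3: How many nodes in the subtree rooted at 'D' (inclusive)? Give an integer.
Subtree rooted at D contains: B, D, G
Count = 3

Answer: 3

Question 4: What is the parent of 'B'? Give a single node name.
Answer: G

Derivation:
Scan adjacency: B appears as child of G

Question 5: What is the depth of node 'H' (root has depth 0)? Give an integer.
Answer: 2

Derivation:
Path from root to H: L -> J -> H
Depth = number of edges = 2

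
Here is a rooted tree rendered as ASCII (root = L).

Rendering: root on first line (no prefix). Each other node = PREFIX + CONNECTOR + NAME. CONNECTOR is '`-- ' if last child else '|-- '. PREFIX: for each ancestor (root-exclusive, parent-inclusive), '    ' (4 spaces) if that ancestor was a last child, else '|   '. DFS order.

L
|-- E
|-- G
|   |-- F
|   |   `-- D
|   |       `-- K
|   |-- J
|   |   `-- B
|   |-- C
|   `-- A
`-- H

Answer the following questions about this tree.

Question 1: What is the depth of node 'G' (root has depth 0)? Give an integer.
Path from root to G: L -> G
Depth = number of edges = 1

Answer: 1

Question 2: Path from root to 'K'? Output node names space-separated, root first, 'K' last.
Walk down from root: L -> G -> F -> D -> K

Answer: L G F D K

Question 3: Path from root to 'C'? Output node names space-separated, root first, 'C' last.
Walk down from root: L -> G -> C

Answer: L G C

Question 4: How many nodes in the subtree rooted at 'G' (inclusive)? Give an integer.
Subtree rooted at G contains: A, B, C, D, F, G, J, K
Count = 8

Answer: 8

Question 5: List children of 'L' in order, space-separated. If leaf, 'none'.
Node L's children (from adjacency): E, G, H

Answer: E G H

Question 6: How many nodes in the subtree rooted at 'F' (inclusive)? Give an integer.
Answer: 3

Derivation:
Subtree rooted at F contains: D, F, K
Count = 3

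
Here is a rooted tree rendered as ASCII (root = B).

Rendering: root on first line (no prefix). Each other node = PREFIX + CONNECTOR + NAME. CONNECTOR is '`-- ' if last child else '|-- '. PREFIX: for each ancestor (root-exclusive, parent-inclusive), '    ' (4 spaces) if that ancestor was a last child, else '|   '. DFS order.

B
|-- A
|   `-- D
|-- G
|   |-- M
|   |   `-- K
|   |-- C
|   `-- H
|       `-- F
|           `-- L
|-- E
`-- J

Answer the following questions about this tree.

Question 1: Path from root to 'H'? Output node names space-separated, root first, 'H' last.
Answer: B G H

Derivation:
Walk down from root: B -> G -> H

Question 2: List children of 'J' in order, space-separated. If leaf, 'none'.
Answer: none

Derivation:
Node J's children (from adjacency): (leaf)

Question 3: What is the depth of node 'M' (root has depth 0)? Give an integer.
Answer: 2

Derivation:
Path from root to M: B -> G -> M
Depth = number of edges = 2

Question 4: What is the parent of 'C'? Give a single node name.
Scan adjacency: C appears as child of G

Answer: G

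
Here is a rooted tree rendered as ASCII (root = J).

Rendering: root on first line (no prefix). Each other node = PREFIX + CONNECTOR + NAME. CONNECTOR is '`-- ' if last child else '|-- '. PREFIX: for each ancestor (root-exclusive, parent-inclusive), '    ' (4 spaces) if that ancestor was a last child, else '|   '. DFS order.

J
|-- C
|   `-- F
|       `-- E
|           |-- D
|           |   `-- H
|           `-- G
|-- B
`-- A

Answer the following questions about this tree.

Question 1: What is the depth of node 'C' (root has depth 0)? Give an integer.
Answer: 1

Derivation:
Path from root to C: J -> C
Depth = number of edges = 1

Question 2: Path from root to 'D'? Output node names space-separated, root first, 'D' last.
Answer: J C F E D

Derivation:
Walk down from root: J -> C -> F -> E -> D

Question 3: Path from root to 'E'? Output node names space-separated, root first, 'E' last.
Walk down from root: J -> C -> F -> E

Answer: J C F E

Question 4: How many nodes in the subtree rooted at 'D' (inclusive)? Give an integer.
Answer: 2

Derivation:
Subtree rooted at D contains: D, H
Count = 2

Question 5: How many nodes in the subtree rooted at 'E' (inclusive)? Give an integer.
Subtree rooted at E contains: D, E, G, H
Count = 4

Answer: 4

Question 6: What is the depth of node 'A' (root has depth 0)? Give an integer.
Path from root to A: J -> A
Depth = number of edges = 1

Answer: 1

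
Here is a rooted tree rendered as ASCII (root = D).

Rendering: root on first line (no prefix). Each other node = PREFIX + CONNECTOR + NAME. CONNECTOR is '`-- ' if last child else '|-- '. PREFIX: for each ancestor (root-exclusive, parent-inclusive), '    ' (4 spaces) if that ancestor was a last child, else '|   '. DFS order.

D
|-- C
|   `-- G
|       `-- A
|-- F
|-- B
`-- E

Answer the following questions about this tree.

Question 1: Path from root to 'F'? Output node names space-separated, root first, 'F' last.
Answer: D F

Derivation:
Walk down from root: D -> F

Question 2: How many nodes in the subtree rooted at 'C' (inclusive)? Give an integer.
Answer: 3

Derivation:
Subtree rooted at C contains: A, C, G
Count = 3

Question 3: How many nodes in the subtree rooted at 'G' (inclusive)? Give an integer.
Subtree rooted at G contains: A, G
Count = 2

Answer: 2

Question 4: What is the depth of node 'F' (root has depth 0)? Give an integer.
Answer: 1

Derivation:
Path from root to F: D -> F
Depth = number of edges = 1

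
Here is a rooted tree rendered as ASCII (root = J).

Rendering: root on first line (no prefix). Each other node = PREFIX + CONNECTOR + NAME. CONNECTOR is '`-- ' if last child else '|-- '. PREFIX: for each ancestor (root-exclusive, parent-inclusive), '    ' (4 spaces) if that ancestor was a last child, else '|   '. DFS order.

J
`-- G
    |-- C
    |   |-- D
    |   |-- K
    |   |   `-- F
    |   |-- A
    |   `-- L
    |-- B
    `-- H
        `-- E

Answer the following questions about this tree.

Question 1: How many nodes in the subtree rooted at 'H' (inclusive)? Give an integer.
Answer: 2

Derivation:
Subtree rooted at H contains: E, H
Count = 2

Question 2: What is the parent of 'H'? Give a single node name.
Answer: G

Derivation:
Scan adjacency: H appears as child of G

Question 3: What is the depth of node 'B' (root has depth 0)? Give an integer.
Path from root to B: J -> G -> B
Depth = number of edges = 2

Answer: 2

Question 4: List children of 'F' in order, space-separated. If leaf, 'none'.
Node F's children (from adjacency): (leaf)

Answer: none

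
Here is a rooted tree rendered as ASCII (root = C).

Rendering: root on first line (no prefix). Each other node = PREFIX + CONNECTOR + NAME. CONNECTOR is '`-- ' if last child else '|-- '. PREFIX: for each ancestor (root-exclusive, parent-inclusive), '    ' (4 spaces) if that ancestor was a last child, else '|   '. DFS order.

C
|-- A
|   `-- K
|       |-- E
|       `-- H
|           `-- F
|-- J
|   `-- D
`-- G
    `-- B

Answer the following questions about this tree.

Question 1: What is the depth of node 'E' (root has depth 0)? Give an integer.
Path from root to E: C -> A -> K -> E
Depth = number of edges = 3

Answer: 3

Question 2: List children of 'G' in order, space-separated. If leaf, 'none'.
Answer: B

Derivation:
Node G's children (from adjacency): B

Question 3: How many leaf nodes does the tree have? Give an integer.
Answer: 4

Derivation:
Leaves (nodes with no children): B, D, E, F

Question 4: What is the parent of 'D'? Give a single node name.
Answer: J

Derivation:
Scan adjacency: D appears as child of J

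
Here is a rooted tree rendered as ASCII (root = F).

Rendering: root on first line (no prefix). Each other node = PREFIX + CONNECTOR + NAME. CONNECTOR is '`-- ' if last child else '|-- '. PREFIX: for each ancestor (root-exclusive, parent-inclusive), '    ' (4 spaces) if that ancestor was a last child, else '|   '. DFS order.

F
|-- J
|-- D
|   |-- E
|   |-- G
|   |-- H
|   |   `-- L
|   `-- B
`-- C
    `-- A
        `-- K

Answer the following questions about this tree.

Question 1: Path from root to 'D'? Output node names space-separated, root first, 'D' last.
Walk down from root: F -> D

Answer: F D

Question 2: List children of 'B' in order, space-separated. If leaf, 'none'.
Answer: none

Derivation:
Node B's children (from adjacency): (leaf)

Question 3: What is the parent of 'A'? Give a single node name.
Scan adjacency: A appears as child of C

Answer: C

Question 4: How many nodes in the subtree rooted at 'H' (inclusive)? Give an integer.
Subtree rooted at H contains: H, L
Count = 2

Answer: 2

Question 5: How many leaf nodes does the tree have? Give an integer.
Leaves (nodes with no children): B, E, G, J, K, L

Answer: 6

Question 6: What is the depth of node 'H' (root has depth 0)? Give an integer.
Answer: 2

Derivation:
Path from root to H: F -> D -> H
Depth = number of edges = 2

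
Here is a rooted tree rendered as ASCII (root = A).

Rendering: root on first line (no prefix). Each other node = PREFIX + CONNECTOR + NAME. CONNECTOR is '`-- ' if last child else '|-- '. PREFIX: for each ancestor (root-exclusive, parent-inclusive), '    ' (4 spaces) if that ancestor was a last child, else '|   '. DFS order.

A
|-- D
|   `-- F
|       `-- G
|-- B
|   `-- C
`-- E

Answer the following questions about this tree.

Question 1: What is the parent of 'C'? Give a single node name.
Scan adjacency: C appears as child of B

Answer: B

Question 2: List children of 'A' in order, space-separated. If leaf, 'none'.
Answer: D B E

Derivation:
Node A's children (from adjacency): D, B, E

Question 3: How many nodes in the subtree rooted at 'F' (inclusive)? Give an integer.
Subtree rooted at F contains: F, G
Count = 2

Answer: 2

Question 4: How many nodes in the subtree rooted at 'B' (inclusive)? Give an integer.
Answer: 2

Derivation:
Subtree rooted at B contains: B, C
Count = 2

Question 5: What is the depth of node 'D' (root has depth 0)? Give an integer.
Answer: 1

Derivation:
Path from root to D: A -> D
Depth = number of edges = 1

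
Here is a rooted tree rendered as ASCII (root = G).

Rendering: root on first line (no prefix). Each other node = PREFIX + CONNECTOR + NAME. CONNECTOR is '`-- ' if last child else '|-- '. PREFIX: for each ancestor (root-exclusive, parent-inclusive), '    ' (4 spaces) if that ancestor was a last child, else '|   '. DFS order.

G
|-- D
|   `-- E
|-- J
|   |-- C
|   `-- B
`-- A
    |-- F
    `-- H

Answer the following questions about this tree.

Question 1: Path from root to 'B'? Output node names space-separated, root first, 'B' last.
Answer: G J B

Derivation:
Walk down from root: G -> J -> B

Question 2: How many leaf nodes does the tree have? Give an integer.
Answer: 5

Derivation:
Leaves (nodes with no children): B, C, E, F, H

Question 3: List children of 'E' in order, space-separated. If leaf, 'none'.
Node E's children (from adjacency): (leaf)

Answer: none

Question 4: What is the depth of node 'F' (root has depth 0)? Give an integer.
Path from root to F: G -> A -> F
Depth = number of edges = 2

Answer: 2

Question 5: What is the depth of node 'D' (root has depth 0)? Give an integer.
Answer: 1

Derivation:
Path from root to D: G -> D
Depth = number of edges = 1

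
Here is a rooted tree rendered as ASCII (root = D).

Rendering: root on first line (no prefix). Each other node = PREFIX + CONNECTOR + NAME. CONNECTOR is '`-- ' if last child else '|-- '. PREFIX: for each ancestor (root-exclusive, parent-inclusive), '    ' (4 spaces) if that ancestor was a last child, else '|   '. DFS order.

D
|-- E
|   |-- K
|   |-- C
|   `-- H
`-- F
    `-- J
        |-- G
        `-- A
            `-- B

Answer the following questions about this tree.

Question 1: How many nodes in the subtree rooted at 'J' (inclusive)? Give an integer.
Answer: 4

Derivation:
Subtree rooted at J contains: A, B, G, J
Count = 4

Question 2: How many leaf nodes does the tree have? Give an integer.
Answer: 5

Derivation:
Leaves (nodes with no children): B, C, G, H, K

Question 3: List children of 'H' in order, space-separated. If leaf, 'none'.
Node H's children (from adjacency): (leaf)

Answer: none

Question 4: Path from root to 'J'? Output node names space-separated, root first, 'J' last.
Answer: D F J

Derivation:
Walk down from root: D -> F -> J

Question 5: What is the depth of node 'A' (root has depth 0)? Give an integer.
Path from root to A: D -> F -> J -> A
Depth = number of edges = 3

Answer: 3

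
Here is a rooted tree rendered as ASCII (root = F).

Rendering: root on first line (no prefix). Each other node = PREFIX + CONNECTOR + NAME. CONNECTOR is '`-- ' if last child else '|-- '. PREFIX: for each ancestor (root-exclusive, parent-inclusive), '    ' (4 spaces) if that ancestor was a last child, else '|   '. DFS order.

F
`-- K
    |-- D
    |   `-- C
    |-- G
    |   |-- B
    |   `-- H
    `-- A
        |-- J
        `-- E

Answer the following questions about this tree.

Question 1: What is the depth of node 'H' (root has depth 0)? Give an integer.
Path from root to H: F -> K -> G -> H
Depth = number of edges = 3

Answer: 3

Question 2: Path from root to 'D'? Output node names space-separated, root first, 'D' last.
Walk down from root: F -> K -> D

Answer: F K D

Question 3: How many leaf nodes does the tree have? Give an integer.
Answer: 5

Derivation:
Leaves (nodes with no children): B, C, E, H, J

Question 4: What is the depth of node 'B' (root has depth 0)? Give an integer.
Path from root to B: F -> K -> G -> B
Depth = number of edges = 3

Answer: 3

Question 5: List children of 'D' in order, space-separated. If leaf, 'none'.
Node D's children (from adjacency): C

Answer: C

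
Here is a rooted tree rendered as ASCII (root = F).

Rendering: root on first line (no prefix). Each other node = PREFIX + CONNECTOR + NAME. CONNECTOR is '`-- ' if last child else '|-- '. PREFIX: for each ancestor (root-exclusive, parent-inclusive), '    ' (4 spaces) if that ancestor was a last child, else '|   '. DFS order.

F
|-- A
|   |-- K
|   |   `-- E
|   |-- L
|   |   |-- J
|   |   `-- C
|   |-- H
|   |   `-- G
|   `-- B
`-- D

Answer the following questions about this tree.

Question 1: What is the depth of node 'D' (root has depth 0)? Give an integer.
Answer: 1

Derivation:
Path from root to D: F -> D
Depth = number of edges = 1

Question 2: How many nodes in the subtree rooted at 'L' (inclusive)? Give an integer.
Answer: 3

Derivation:
Subtree rooted at L contains: C, J, L
Count = 3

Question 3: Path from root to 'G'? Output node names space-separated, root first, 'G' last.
Walk down from root: F -> A -> H -> G

Answer: F A H G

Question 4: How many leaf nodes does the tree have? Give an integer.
Leaves (nodes with no children): B, C, D, E, G, J

Answer: 6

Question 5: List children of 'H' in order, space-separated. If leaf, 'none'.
Node H's children (from adjacency): G

Answer: G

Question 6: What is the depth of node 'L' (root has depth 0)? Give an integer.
Answer: 2

Derivation:
Path from root to L: F -> A -> L
Depth = number of edges = 2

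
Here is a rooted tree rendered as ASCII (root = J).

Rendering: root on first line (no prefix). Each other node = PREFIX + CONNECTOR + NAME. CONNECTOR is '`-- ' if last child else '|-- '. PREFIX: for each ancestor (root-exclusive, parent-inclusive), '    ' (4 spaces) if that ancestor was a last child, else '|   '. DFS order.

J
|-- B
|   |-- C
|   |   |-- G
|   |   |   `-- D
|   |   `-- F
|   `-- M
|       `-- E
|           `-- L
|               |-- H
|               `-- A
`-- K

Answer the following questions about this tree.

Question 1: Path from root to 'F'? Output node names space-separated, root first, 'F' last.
Walk down from root: J -> B -> C -> F

Answer: J B C F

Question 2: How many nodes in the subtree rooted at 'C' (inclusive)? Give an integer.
Subtree rooted at C contains: C, D, F, G
Count = 4

Answer: 4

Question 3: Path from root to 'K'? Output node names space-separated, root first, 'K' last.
Answer: J K

Derivation:
Walk down from root: J -> K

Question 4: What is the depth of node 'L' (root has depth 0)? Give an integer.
Answer: 4

Derivation:
Path from root to L: J -> B -> M -> E -> L
Depth = number of edges = 4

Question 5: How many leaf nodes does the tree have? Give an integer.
Answer: 5

Derivation:
Leaves (nodes with no children): A, D, F, H, K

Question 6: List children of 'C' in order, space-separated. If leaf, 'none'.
Answer: G F

Derivation:
Node C's children (from adjacency): G, F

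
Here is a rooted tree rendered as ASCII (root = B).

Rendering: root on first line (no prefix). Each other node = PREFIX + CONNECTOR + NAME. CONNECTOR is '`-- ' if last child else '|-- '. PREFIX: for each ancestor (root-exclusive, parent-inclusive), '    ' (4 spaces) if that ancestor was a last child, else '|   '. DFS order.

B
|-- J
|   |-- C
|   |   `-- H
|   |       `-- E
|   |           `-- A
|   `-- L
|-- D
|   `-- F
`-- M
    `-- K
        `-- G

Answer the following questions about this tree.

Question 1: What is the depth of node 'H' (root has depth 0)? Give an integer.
Path from root to H: B -> J -> C -> H
Depth = number of edges = 3

Answer: 3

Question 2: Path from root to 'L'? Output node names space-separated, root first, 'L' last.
Answer: B J L

Derivation:
Walk down from root: B -> J -> L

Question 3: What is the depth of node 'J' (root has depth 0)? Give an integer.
Answer: 1

Derivation:
Path from root to J: B -> J
Depth = number of edges = 1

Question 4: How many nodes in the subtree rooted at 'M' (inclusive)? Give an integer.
Subtree rooted at M contains: G, K, M
Count = 3

Answer: 3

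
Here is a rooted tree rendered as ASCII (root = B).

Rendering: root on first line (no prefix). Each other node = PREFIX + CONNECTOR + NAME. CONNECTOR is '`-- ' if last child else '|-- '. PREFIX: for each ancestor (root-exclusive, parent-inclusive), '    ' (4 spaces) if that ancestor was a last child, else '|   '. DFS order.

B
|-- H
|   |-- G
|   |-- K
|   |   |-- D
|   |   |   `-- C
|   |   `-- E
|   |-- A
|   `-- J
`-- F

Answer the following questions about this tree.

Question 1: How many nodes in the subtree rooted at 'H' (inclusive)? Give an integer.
Subtree rooted at H contains: A, C, D, E, G, H, J, K
Count = 8

Answer: 8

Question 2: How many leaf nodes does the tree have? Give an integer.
Leaves (nodes with no children): A, C, E, F, G, J

Answer: 6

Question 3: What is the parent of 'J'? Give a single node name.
Answer: H

Derivation:
Scan adjacency: J appears as child of H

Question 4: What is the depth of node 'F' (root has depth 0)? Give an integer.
Path from root to F: B -> F
Depth = number of edges = 1

Answer: 1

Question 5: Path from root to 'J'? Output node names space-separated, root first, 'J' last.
Answer: B H J

Derivation:
Walk down from root: B -> H -> J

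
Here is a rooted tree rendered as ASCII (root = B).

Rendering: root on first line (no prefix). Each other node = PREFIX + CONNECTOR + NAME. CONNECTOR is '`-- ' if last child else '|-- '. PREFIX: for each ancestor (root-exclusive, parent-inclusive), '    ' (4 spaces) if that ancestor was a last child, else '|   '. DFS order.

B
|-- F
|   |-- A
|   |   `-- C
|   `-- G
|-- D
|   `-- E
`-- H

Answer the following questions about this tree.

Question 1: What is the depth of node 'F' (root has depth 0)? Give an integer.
Answer: 1

Derivation:
Path from root to F: B -> F
Depth = number of edges = 1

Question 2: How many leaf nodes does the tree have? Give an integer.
Answer: 4

Derivation:
Leaves (nodes with no children): C, E, G, H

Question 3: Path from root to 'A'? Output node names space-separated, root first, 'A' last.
Answer: B F A

Derivation:
Walk down from root: B -> F -> A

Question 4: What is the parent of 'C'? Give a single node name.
Scan adjacency: C appears as child of A

Answer: A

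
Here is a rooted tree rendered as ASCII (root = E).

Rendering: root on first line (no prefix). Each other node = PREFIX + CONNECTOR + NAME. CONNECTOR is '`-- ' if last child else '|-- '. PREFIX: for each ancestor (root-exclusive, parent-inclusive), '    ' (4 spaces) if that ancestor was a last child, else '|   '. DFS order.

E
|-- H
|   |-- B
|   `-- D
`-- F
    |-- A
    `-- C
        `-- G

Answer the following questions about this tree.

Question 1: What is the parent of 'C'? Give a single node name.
Scan adjacency: C appears as child of F

Answer: F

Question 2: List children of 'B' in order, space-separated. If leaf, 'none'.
Node B's children (from adjacency): (leaf)

Answer: none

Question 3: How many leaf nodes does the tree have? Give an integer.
Leaves (nodes with no children): A, B, D, G

Answer: 4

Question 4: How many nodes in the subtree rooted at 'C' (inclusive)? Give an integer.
Answer: 2

Derivation:
Subtree rooted at C contains: C, G
Count = 2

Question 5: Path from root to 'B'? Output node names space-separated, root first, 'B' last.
Walk down from root: E -> H -> B

Answer: E H B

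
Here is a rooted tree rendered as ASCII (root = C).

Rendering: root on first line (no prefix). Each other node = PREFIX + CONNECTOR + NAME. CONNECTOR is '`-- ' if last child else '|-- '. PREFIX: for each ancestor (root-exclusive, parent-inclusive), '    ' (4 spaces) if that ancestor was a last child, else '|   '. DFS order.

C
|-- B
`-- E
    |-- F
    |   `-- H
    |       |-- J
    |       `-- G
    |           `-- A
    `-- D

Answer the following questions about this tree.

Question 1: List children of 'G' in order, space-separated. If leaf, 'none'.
Node G's children (from adjacency): A

Answer: A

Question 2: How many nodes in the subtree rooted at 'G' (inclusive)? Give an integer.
Subtree rooted at G contains: A, G
Count = 2

Answer: 2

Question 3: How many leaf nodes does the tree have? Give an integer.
Leaves (nodes with no children): A, B, D, J

Answer: 4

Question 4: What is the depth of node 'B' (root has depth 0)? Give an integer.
Path from root to B: C -> B
Depth = number of edges = 1

Answer: 1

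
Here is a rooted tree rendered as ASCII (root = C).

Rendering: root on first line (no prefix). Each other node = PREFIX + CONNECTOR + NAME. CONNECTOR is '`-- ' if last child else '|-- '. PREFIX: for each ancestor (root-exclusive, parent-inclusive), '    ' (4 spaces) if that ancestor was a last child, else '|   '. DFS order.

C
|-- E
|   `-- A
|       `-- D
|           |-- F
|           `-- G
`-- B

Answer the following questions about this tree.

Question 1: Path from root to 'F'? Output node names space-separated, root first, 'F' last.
Walk down from root: C -> E -> A -> D -> F

Answer: C E A D F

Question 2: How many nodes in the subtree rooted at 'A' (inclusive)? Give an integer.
Subtree rooted at A contains: A, D, F, G
Count = 4

Answer: 4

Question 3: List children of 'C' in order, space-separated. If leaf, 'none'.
Node C's children (from adjacency): E, B

Answer: E B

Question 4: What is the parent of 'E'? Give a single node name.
Scan adjacency: E appears as child of C

Answer: C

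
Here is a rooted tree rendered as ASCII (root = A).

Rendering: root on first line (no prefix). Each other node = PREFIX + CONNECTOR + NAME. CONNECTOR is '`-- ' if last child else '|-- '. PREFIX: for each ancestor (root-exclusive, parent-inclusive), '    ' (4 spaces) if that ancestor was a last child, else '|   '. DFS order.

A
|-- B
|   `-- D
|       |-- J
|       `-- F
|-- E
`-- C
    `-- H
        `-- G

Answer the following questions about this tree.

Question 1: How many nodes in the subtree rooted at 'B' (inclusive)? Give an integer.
Answer: 4

Derivation:
Subtree rooted at B contains: B, D, F, J
Count = 4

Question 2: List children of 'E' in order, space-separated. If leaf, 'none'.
Node E's children (from adjacency): (leaf)

Answer: none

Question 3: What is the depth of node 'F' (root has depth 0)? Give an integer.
Answer: 3

Derivation:
Path from root to F: A -> B -> D -> F
Depth = number of edges = 3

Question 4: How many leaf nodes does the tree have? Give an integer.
Answer: 4

Derivation:
Leaves (nodes with no children): E, F, G, J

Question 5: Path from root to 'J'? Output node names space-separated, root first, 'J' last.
Walk down from root: A -> B -> D -> J

Answer: A B D J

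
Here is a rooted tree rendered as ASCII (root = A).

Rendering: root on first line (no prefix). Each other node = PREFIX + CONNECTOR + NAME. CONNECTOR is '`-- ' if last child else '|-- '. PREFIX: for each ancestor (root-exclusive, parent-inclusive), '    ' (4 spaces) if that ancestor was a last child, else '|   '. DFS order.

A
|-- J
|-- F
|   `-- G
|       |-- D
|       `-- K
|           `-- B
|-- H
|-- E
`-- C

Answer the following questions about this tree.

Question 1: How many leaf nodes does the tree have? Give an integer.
Leaves (nodes with no children): B, C, D, E, H, J

Answer: 6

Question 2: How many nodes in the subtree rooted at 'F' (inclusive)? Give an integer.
Answer: 5

Derivation:
Subtree rooted at F contains: B, D, F, G, K
Count = 5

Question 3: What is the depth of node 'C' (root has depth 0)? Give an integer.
Path from root to C: A -> C
Depth = number of edges = 1

Answer: 1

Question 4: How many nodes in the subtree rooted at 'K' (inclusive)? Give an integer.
Answer: 2

Derivation:
Subtree rooted at K contains: B, K
Count = 2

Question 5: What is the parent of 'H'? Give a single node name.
Answer: A

Derivation:
Scan adjacency: H appears as child of A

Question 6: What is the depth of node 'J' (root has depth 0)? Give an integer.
Answer: 1

Derivation:
Path from root to J: A -> J
Depth = number of edges = 1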